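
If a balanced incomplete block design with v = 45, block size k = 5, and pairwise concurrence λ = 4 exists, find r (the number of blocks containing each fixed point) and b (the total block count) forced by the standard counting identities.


Any 2-(v, k, λ) BIBD satisfies two necessary conditions:
  (i)  Each point sits in r blocks, and counting incidences through any fixed point gives r(k − 1) = λ(v − 1), so r = λ(v − 1)/(k − 1).
  (ii) Total incidences bk = vr, so b = vr/k.
Step 1: r = λ(v − 1)/(k − 1) = 4·(45 − 1)/(5 − 1) = 4·44/4 = 176/4 = 44.
Step 2: b = vr/k = 45·44/5 = 1980/5 = 396.
Check integrality: r = 44 ∈ Z ✓, b = 396 ∈ Z ✓.
(These identities are necessary conditions: they determine r and b for any design with these parameters, but do not by themselves prove that one exists.)

r = 44, b = 396.


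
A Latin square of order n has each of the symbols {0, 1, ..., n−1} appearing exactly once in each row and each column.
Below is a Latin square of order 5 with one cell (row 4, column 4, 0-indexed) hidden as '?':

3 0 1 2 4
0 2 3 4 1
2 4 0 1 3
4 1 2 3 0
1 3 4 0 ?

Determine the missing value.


Row 4 contains symbols [0, 1, 3, 4] — missing [2].
Column 4 contains symbols [0, 1, 3, 4] — missing [2].
The missing symbol must appear in both missing sets; intersection = [2].
Therefore the hidden value is 2.

Missing value = 2.


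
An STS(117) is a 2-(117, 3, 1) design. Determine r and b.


An STS(v) is a 2-(v, 3, 1) BIBD: block size k = 3, λ = 1.
Replication: r(k − 1) = λ(v − 1) ⇒ r·2 = 117 − 1 = 116 ⇒ r = 58.
Block count: b = v(v − 1)/6 = 117·116/6 = 13572/6 = 2262.

r = 58, b = 2262.


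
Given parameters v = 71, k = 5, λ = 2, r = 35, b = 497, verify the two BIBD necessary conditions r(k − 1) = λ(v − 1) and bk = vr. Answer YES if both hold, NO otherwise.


Condition (i): r(k − 1) = 35·4 = 140; λ(v − 1) = 2·70 = 140. Match? YES.
Condition (ii): bk = 497·5 = 2485; vr = 71·35 = 2485. Match? YES.
Both conditions hold? YES.

YES


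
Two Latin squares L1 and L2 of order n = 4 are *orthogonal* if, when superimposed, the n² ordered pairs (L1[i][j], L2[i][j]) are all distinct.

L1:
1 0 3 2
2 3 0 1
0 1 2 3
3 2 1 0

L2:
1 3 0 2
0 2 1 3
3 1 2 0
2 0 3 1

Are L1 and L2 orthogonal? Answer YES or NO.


Form the n² = 16 superimposed pairs (L1[i][j], L2[i][j]), row by row (rows and columns indexed from 0):
row 0: (1,1) (0,3) (3,0) (2,2)
row 1: (2,0) (3,2) (0,1) (1,3)
row 2: (0,3) (1,1) (2,2) (3,0)
row 3: (3,2) (2,0) (1,3) (0,1)
Orthogonality requires all 16 pairs distinct.
But the pair (0,3) repeats: cell (0,1) has L1 = 0, L2 = 3, and cell (2,0) has L1 = 0, L2 = 3.
A repeated pair means some other pair never occurs (only 8 distinct pairs out of 16), so the squares are not orthogonal.
Conclusion: NO.

NO


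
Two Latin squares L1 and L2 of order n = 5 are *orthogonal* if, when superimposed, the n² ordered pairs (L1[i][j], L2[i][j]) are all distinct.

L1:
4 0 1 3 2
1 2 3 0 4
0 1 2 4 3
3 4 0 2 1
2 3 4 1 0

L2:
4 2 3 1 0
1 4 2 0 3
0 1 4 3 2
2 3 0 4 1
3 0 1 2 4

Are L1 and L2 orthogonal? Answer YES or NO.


Form the n² = 25 superimposed pairs (L1[i][j], L2[i][j]), row by row (rows and columns indexed from 0):
row 0: (4,4) (0,2) (1,3) (3,1) (2,0)
row 1: (1,1) (2,4) (3,2) (0,0) (4,3)
row 2: (0,0) (1,1) (2,4) (4,3) (3,2)
row 3: (3,2) (4,3) (0,0) (2,4) (1,1)
row 4: (2,3) (3,0) (4,1) (1,2) (0,4)
Orthogonality requires all 25 pairs distinct.
But the pair (0,0) repeats: cell (1,3) has L1 = 0, L2 = 0, and cell (2,0) has L1 = 0, L2 = 0.
A repeated pair means some other pair never occurs (only 15 distinct pairs out of 25), so the squares are not orthogonal.
Conclusion: NO.

NO


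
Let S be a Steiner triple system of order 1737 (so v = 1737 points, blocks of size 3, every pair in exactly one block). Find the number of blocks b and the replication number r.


An STS(v) is a 2-(v, 3, 1) BIBD: block size k = 3, λ = 1.
Replication: r(k − 1) = λ(v − 1) ⇒ r·2 = 1737 − 1 = 1736 ⇒ r = 868.
Block count: bk = vr ⇒ b·3 = 1737·868 = 1507716 ⇒ b = 502572.
(Check via b = v(v − 1)/6 = 1737·1736/6 = 3015432/6 = 502572.)

r = 868, b = 502572.


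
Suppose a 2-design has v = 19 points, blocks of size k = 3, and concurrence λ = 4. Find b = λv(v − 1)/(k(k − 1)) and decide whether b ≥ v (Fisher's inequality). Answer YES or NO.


b = λv(v − 1)/(k(k − 1)) = 4·19·18/(3·2) = 1368/6 = 228.
Compare with v = 19: b ≥ v, so Fisher's inequality holds.

YES


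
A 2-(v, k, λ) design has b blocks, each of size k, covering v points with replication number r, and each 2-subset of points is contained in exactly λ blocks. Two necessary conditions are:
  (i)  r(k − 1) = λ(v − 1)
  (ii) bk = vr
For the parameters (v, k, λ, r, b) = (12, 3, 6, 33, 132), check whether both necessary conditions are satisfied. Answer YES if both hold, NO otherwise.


Condition (i): r(k − 1) = 33·2 = 66; λ(v − 1) = 6·11 = 66. Match? YES.
Condition (ii): bk = 132·3 = 396; vr = 12·33 = 396. Match? YES.
Both conditions hold? YES.

YES


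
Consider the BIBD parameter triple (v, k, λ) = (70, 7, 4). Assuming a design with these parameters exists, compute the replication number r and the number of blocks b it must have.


Any 2-(v, k, λ) BIBD satisfies two necessary conditions:
  (i)  Each point sits in r blocks, and counting incidences through any fixed point gives r(k − 1) = λ(v − 1), so r = λ(v − 1)/(k − 1).
  (ii) Total incidences bk = vr, so b = vr/k.
Step 1: r = λ(v − 1)/(k − 1) = 4·(70 − 1)/(7 − 1) = 4·69/6 = 276/6 = 46.
Step 2: b = vr/k = 70·46/7 = 3220/7 = 460.
Check integrality: r = 46 ∈ Z ✓, b = 460 ∈ Z ✓.
(These identities are necessary conditions: they determine r and b for any design with these parameters, but do not by themselves prove that one exists.)

r = 46, b = 460.


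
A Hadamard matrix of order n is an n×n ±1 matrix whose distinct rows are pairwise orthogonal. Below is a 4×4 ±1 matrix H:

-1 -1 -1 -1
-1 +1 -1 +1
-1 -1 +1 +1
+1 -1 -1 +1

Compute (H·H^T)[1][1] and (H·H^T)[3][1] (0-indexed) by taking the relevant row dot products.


Row 1 of H: [-1, 1, -1, 1].
Row 3 of H: [1, -1, -1, 1].
(H·H^T)[1][1] = Σ_j H[1][j]·H[1][j] = (-1)² + (1)² + (-1)² + (1)² = 1 + 1 + 1 + 1 = 4.
(H·H^T)[3][1] = Σ_j H[3][j]·H[1][j] = (1)·(-1) + (-1)·(1) + (-1)·(-1) + (1)·(1) = -1 + -1 + 1 + 1 = 0.
So rows 3 and 1 are orthogonal; the diagonal entry equals n = 4.

(1,1) entry = 4; (3,1) entry = 0.


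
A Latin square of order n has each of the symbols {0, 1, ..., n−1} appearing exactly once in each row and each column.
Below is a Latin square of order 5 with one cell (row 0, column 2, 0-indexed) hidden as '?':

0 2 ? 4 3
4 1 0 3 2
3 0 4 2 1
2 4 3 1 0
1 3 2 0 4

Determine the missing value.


Row 0 contains symbols [0, 2, 3, 4] — missing [1].
Column 2 contains symbols [0, 2, 3, 4] — missing [1].
The missing symbol must appear in both missing sets; intersection = [1].
Therefore the hidden value is 1.

Missing value = 1.


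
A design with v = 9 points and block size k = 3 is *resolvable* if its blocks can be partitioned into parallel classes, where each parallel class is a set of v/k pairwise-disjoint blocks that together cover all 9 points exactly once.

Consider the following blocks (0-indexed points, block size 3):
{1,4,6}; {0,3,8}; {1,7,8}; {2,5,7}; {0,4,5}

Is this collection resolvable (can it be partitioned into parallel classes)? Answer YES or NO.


v = 9, block size k = 3, number of blocks = 5.
For resolvability, blocks must partition into parallel classes of size v/k = 3.
Total blocks must therefore be a multiple of 3: 5 = 3·1 + 2 ⇒ not divisible ✗.
Resolvable? NO.

NO


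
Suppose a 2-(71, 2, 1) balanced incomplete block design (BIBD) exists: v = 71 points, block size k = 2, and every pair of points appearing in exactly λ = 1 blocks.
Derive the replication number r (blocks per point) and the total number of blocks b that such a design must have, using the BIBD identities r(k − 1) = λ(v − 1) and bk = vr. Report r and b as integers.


Any 2-(v, k, λ) BIBD satisfies two necessary conditions:
  (i)  Each point sits in r blocks, and counting incidences through any fixed point gives r(k − 1) = λ(v − 1), so r = λ(v − 1)/(k − 1).
  (ii) Total incidences bk = vr, so b = vr/k.
Step 1: r = λ(v − 1)/(k − 1) = 1·(71 − 1)/(2 − 1) = 1·70/1 = 70/1 = 70.
Step 2: b = vr/k = 71·70/2 = 4970/2 = 2485.
Check integrality: r = 70 ∈ Z ✓, b = 2485 ∈ Z ✓.
(These identities are necessary conditions: they determine r and b for any design with these parameters, but do not by themselves prove that one exists.)

r = 70, b = 2485.


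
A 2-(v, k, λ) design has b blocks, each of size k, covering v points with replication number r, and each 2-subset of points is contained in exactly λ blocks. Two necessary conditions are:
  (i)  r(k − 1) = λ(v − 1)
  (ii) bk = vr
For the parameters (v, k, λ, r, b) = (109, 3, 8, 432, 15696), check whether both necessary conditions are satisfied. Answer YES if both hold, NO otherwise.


Condition (i): r(k − 1) = 432·2 = 864; λ(v − 1) = 8·108 = 864. Match? YES.
Condition (ii): bk = 15696·3 = 47088; vr = 109·432 = 47088. Match? YES.
Both conditions hold? YES.

YES


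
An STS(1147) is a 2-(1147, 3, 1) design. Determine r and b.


An STS(v) is a 2-(v, 3, 1) BIBD: block size k = 3, λ = 1.
Replication: r(k − 1) = λ(v − 1) ⇒ r·2 = 1147 − 1 = 1146 ⇒ r = 573.
Block count: b = v(v − 1)/6 = 1147·1146/6 = 1314462/6 = 219077.

r = 573, b = 219077.


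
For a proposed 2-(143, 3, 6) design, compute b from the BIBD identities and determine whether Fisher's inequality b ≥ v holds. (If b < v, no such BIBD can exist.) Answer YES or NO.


b = λv(v − 1)/(k(k − 1)) = 6·143·142/(3·2) = 121836/6 = 20306.
Compare with v = 143: b ≥ v, so Fisher's inequality holds.

YES


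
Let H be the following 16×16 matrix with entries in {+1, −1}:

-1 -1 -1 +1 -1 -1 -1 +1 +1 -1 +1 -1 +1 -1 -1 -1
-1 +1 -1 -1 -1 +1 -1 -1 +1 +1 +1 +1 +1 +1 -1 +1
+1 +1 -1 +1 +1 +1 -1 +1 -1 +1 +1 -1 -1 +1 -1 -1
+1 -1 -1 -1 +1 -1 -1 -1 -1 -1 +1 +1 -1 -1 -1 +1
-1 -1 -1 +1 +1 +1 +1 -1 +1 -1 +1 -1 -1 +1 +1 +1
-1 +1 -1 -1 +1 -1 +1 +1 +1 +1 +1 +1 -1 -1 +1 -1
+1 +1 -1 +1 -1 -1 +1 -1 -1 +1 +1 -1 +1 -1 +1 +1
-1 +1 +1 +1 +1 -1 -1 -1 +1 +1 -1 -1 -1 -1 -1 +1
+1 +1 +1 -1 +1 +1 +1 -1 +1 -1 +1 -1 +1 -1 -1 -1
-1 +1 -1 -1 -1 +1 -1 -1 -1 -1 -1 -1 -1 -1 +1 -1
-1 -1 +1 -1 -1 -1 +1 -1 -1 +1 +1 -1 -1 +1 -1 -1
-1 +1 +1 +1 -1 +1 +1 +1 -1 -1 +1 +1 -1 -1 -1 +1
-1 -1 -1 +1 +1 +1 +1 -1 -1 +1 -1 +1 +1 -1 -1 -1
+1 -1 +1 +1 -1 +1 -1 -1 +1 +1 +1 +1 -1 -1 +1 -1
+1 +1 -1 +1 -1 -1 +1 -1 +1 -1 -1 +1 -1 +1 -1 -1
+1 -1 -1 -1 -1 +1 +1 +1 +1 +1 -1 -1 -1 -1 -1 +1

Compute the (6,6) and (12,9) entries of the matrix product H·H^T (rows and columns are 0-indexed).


Row 6 of H: [1, 1, -1, 1, -1, -1, 1, -1, -1, 1, 1, -1, 1, -1, 1, 1].
Row 9 of H: [-1, 1, -1, -1, -1, 1, -1, -1, -1, -1, -1, -1, -1, -1, 1, -1].
Row 12 of H: [-1, -1, -1, 1, 1, 1, 1, -1, -1, 1, -1, 1, 1, -1, -1, -1].
(H·H^T)[6][6] = Σ_j H[6][j]·H[6][j] = (1)² + (1)² + (-1)² + (1)² + (-1)² + (-1)² + (1)² + (-1)² + (-1)² + (1)² + (1)² + (-1)² + (1)² + (-1)² + (1)² + (1)² = 1 + 1 + 1 + 1 + 1 + 1 + 1 + 1 + 1 + 1 + 1 + 1 + 1 + 1 + 1 + 1 = 16.
(H·H^T)[12][9] = Σ_j H[12][j]·H[9][j] = (-1)·(-1) + (-1)·(1) + (-1)·(-1) + (1)·(-1) + (1)·(-1) + (1)·(1) + (1)·(-1) + (-1)·(-1) + (-1)·(-1) + (1)·(-1) + (-1)·(-1) + (1)·(-1) + (1)·(-1) + (-1)·(-1) + (-1)·(1) + (-1)·(-1) = 1 + -1 + 1 + -1 + -1 + 1 + -1 + 1 + 1 + -1 + 1 + -1 + -1 + 1 + -1 + 1 = 0.
So rows 12 and 9 are orthogonal; the diagonal entry equals n = 16.

(6,6) entry = 16; (12,9) entry = 0.


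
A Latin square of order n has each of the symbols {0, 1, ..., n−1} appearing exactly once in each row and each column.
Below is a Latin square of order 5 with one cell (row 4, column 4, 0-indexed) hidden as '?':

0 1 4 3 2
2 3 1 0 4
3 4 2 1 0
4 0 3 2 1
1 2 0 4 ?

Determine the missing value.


Row 4 contains symbols [0, 1, 2, 4] — missing [3].
Column 4 contains symbols [0, 1, 2, 4] — missing [3].
The missing symbol must appear in both missing sets; intersection = [3].
Therefore the hidden value is 3.

Missing value = 3.


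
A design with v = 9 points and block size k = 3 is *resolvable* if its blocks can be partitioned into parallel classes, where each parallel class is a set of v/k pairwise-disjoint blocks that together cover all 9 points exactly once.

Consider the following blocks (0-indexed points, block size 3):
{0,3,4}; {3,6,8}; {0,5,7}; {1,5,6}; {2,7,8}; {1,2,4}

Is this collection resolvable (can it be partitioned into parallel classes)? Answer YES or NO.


v = 9, block size k = 3, number of blocks = 6.
For resolvability, blocks must partition into parallel classes of size v/k = 3.
Total blocks must therefore be a multiple of 3: 6 = 3·2 + 0 ⇒ divisible ✓.
Greedy packing gives 2 candidate class(es). Each should be a full parallel class (size 3, covers all 9 points).
  Class 1 (3 blocks): {0,3,4}; {1,5,6}; {2,7,8}. Points covered: [0, 1, 2, 3, 4, 5, 6, 7, 8].
  Class 2 (3 blocks): {3,6,8}; {0,5,7}; {1,2,4}. Points covered: [0, 1, 2, 3, 4, 5, 6, 7, 8].
All classes full (size 3)? YES. All classes cover every point? YES.
Resolvable? YES.

YES


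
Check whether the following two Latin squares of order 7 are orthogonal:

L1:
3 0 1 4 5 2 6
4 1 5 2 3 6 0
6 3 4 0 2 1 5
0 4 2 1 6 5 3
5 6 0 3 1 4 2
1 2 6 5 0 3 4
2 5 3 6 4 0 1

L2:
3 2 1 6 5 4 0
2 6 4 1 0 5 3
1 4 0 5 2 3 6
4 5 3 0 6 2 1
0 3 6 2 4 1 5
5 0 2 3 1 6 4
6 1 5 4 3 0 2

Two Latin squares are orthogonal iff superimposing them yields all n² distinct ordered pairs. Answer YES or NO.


Form the n² = 49 superimposed pairs (L1[i][j], L2[i][j]), row by row (rows and columns indexed from 0):
row 0: (3,3) (0,2) (1,1) (4,6) (5,5) (2,4) (6,0)
row 1: (4,2) (1,6) (5,4) (2,1) (3,0) (6,5) (0,3)
row 2: (6,1) (3,4) (4,0) (0,5) (2,2) (1,3) (5,6)
row 3: (0,4) (4,5) (2,3) (1,0) (6,6) (5,2) (3,1)
row 4: (5,0) (6,3) (0,6) (3,2) (1,4) (4,1) (2,5)
row 5: (1,5) (2,0) (6,2) (5,3) (0,1) (3,6) (4,4)
row 6: (2,6) (5,1) (3,5) (6,4) (4,3) (0,0) (1,2)
Orthogonality requires all 49 pairs distinct.
Check by first coordinate: for each symbol s of L1, list the L2 entries in the n cells where L1 = s; they must all differ.
  L1 = 0: L2 entries (in reading order) 2, 3, 5, 4, 6, 1, 0 — all 7 distinct ✓
  L1 = 1: L2 entries (in reading order) 1, 6, 3, 0, 4, 5, 2 — all 7 distinct ✓
  L1 = 2: L2 entries (in reading order) 4, 1, 2, 3, 5, 0, 6 — all 7 distinct ✓
  L1 = 3: L2 entries (in reading order) 3, 0, 4, 1, 2, 6, 5 — all 7 distinct ✓
  L1 = 4: L2 entries (in reading order) 6, 2, 0, 5, 1, 4, 3 — all 7 distinct ✓
  L1 = 5: L2 entries (in reading order) 5, 4, 6, 2, 0, 3, 1 — all 7 distinct ✓
  L1 = 6: L2 entries (in reading order) 0, 5, 1, 6, 3, 2, 4 — all 7 distinct ✓
Every symbol of L1 meets every symbol of L2 exactly once, so all 49 pairs are distinct (49 of 49).
Conclusion: YES.

YES


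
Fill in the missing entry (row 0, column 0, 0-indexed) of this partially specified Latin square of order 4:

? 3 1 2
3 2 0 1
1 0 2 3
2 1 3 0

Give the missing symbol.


Row 0 contains symbols [1, 2, 3] — missing [0].
Column 0 contains symbols [1, 2, 3] — missing [0].
The missing symbol must appear in both missing sets; intersection = [0].
Therefore the hidden value is 0.

Missing value = 0.


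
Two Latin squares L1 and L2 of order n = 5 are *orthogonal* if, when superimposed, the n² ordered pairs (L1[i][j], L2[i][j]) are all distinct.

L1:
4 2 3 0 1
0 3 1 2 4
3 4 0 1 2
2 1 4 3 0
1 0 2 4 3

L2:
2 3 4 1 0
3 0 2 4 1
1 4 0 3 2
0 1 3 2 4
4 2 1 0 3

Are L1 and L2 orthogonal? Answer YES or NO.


Form the n² = 25 superimposed pairs (L1[i][j], L2[i][j]), row by row (rows and columns indexed from 0):
row 0: (4,2) (2,3) (3,4) (0,1) (1,0)
row 1: (0,3) (3,0) (1,2) (2,4) (4,1)
row 2: (3,1) (4,4) (0,0) (1,3) (2,2)
row 3: (2,0) (1,1) (4,3) (3,2) (0,4)
row 4: (1,4) (0,2) (2,1) (4,0) (3,3)
Orthogonality requires all 25 pairs distinct.
Check by first coordinate: for each symbol s of L1, list the L2 entries in the n cells where L1 = s; they must all differ.
  L1 = 0: L2 entries (in reading order) 1, 3, 0, 4, 2 — all 5 distinct ✓
  L1 = 1: L2 entries (in reading order) 0, 2, 3, 1, 4 — all 5 distinct ✓
  L1 = 2: L2 entries (in reading order) 3, 4, 2, 0, 1 — all 5 distinct ✓
  L1 = 3: L2 entries (in reading order) 4, 0, 1, 2, 3 — all 5 distinct ✓
  L1 = 4: L2 entries (in reading order) 2, 1, 4, 3, 0 — all 5 distinct ✓
Every symbol of L1 meets every symbol of L2 exactly once, so all 25 pairs are distinct (25 of 25).
Conclusion: YES.

YES


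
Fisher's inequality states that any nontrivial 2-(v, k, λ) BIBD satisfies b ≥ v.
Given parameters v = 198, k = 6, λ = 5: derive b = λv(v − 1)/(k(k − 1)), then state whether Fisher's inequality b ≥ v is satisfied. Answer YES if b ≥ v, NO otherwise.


b = λv(v − 1)/(k(k − 1)) = 5·198·197/(6·5) = 195030/30 = 6501.
Compare with v = 198: b ≥ v, so Fisher's inequality holds.

YES


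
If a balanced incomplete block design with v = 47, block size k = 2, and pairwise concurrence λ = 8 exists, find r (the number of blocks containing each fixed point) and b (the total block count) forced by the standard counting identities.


Any 2-(v, k, λ) BIBD satisfies two necessary conditions:
  (i)  Each point sits in r blocks, and counting incidences through any fixed point gives r(k − 1) = λ(v − 1), so r = λ(v − 1)/(k − 1).
  (ii) Total incidences bk = vr, so b = vr/k.
Step 1: r = λ(v − 1)/(k − 1) = 8·(47 − 1)/(2 − 1) = 8·46/1 = 368/1 = 368.
Step 2: b = vr/k = 47·368/2 = 17296/2 = 8648.
Check integrality: r = 368 ∈ Z ✓, b = 8648 ∈ Z ✓.
(These identities are necessary conditions: they determine r and b for any design with these parameters, but do not by themselves prove that one exists.)

r = 368, b = 8648.


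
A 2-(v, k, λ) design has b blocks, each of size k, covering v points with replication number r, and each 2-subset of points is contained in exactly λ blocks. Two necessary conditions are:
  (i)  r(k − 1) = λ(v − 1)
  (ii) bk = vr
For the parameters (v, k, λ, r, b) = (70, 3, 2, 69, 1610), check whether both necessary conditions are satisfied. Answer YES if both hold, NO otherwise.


Condition (i): r(k − 1) = 69·2 = 138; λ(v − 1) = 2·69 = 138. Match? YES.
Condition (ii): bk = 1610·3 = 4830; vr = 70·69 = 4830. Match? YES.
Both conditions hold? YES.

YES


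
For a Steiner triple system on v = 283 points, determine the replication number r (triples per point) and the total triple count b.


An STS(v) is a 2-(v, 3, 1) BIBD: block size k = 3, λ = 1.
Replication: r(k − 1) = λ(v − 1) ⇒ r·2 = 283 − 1 = 282 ⇒ r = 141.
Block count: b = v(v − 1)/6 = 283·282/6 = 79806/6 = 13301.
(Check via bk = vr: 13301·3 = 39903 = 283·141 = 39903 ✓.)

r = 141, b = 13301.


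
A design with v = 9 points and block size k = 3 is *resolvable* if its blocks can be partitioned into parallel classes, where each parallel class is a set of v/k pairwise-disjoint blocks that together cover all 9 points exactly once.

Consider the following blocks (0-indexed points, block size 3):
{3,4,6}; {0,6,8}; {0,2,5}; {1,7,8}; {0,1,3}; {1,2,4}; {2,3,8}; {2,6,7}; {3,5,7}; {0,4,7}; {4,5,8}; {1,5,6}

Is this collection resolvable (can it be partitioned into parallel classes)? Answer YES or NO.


v = 9, block size k = 3, number of blocks = 12.
For resolvability, blocks must partition into parallel classes of size v/k = 3.
Total blocks must therefore be a multiple of 3: 12 = 3·4 + 0 ⇒ divisible ✓.
Greedy packing gives 4 candidate class(es). Each should be a full parallel class (size 3, covers all 9 points).
  Class 1 (3 blocks): {3,4,6}; {0,2,5}; {1,7,8}. Points covered: [0, 1, 2, 3, 4, 5, 6, 7, 8].
  Class 2 (3 blocks): {0,6,8}; {1,2,4}; {3,5,7}. Points covered: [0, 1, 2, 3, 4, 5, 6, 7, 8].
  Class 3 (3 blocks): {0,1,3}; {2,6,7}; {4,5,8}. Points covered: [0, 1, 2, 3, 4, 5, 6, 7, 8].
  Class 4 (3 blocks): {2,3,8}; {0,4,7}; {1,5,6}. Points covered: [0, 1, 2, 3, 4, 5, 6, 7, 8].
All classes full (size 3)? YES. All classes cover every point? YES.
Resolvable? YES.

YES


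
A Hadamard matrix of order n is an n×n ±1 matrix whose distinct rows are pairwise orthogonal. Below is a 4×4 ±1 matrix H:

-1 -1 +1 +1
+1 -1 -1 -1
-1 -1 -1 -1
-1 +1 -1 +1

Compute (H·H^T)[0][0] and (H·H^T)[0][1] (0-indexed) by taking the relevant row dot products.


Row 0 of H: [-1, -1, 1, 1].
Row 1 of H: [1, -1, -1, -1].
(H·H^T)[0][0] = Σ_j H[0][j]·H[0][j] = (-1)² + (-1)² + (1)² + (1)² = 1 + 1 + 1 + 1 = 4.
(H·H^T)[0][1] = Σ_j H[0][j]·H[1][j] = (-1)·(1) + (-1)·(-1) + (1)·(-1) + (1)·(-1) = -1 + 1 + -1 + -1 = -2.
Rows 0 and 1 are not orthogonal (dot product = -2 ≠ 0), so H is not a Hadamard matrix.

(0,0) entry = 4; (0,1) entry = -2.


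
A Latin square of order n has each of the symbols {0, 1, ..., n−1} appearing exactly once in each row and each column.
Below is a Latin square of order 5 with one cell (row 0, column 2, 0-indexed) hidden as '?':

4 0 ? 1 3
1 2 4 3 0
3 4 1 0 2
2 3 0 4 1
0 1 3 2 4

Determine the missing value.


Row 0 contains symbols [0, 1, 3, 4] — missing [2].
Column 2 contains symbols [0, 1, 3, 4] — missing [2].
The missing symbol must appear in both missing sets; intersection = [2].
Therefore the hidden value is 2.

Missing value = 2.


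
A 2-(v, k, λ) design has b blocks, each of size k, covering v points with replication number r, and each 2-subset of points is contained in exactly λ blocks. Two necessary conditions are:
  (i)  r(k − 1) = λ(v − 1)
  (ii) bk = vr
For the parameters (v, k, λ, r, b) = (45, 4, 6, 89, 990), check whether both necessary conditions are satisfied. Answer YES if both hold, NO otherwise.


Condition (i): r(k − 1) = 89·3 = 267; λ(v − 1) = 6·44 = 264. Match? NO.
Condition (ii): bk = 990·4 = 3960; vr = 45·89 = 4005. Match? NO.
Both conditions hold? NO.

NO


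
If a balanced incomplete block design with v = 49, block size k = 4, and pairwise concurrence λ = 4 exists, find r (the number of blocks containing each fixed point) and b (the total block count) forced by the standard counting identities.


Any 2-(v, k, λ) BIBD satisfies two necessary conditions:
  (i)  Each point sits in r blocks, and counting incidences through any fixed point gives r(k − 1) = λ(v − 1), so r = λ(v − 1)/(k − 1).
  (ii) Total incidences bk = vr, so b = vr/k.
Step 1: r = λ(v − 1)/(k − 1) = 4·(49 − 1)/(4 − 1) = 4·48/3 = 192/3 = 64.
Step 2: b = vr/k = 49·64/4 = 3136/4 = 784.
Check integrality: r = 64 ∈ Z ✓, b = 784 ∈ Z ✓.
(These identities are necessary conditions: they determine r and b for any design with these parameters, but do not by themselves prove that one exists.)

r = 64, b = 784.


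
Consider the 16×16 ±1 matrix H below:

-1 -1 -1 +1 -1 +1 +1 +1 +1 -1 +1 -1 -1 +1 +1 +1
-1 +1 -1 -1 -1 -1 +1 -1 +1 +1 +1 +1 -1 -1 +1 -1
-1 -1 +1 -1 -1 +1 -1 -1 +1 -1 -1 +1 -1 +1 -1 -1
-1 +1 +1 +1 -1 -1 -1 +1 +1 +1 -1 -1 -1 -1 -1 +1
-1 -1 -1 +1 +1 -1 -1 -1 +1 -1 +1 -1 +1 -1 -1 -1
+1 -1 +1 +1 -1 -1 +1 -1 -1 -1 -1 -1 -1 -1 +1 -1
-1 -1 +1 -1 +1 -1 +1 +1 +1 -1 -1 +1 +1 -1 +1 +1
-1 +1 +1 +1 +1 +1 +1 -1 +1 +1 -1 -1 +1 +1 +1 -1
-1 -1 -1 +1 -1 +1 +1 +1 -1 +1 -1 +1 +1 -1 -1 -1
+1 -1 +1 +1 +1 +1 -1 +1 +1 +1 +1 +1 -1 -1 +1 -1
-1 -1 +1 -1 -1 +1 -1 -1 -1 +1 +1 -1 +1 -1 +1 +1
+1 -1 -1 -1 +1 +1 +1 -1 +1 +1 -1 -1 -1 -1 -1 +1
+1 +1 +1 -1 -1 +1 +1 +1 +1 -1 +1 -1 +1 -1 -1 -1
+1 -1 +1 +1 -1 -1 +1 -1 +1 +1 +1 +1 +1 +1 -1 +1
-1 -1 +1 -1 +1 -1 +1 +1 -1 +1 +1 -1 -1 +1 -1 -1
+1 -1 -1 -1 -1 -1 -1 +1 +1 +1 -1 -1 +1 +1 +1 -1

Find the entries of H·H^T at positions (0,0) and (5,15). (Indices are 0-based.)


Row 0 of H: [-1, -1, -1, 1, -1, 1, 1, 1, 1, -1, 1, -1, -1, 1, 1, 1].
Row 5 of H: [1, -1, 1, 1, -1, -1, 1, -1, -1, -1, -1, -1, -1, -1, 1, -1].
Row 15 of H: [1, -1, -1, -1, -1, -1, -1, 1, 1, 1, -1, -1, 1, 1, 1, -1].
(H·H^T)[0][0] = Σ_j H[0][j]·H[0][j] = (-1)² + (-1)² + (-1)² + (1)² + (-1)² + (1)² + (1)² + (1)² + (1)² + (-1)² + (1)² + (-1)² + (-1)² + (1)² + (1)² + (1)² = 1 + 1 + 1 + 1 + 1 + 1 + 1 + 1 + 1 + 1 + 1 + 1 + 1 + 1 + 1 + 1 = 16.
(H·H^T)[5][15] = Σ_j H[5][j]·H[15][j] = (1)·(1) + (-1)·(-1) + (1)·(-1) + (1)·(-1) + (-1)·(-1) + (-1)·(-1) + (1)·(-1) + (-1)·(1) + (-1)·(1) + (-1)·(1) + (-1)·(-1) + (-1)·(-1) + (-1)·(1) + (-1)·(1) + (1)·(1) + (-1)·(-1) = 1 + 1 + -1 + -1 + 1 + 1 + -1 + -1 + -1 + -1 + 1 + 1 + -1 + -1 + 1 + 1 = 0.
So rows 5 and 15 are orthogonal; the diagonal entry equals n = 16.

(0,0) entry = 16; (5,15) entry = 0.


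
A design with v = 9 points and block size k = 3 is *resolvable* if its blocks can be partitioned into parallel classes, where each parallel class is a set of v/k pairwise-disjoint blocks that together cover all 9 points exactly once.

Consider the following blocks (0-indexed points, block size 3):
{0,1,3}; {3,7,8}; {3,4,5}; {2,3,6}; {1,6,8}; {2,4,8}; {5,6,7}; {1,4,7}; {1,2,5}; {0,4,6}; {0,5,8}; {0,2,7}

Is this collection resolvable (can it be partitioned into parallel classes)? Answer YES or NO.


v = 9, block size k = 3, number of blocks = 12.
For resolvability, blocks must partition into parallel classes of size v/k = 3.
Total blocks must therefore be a multiple of 3: 12 = 3·4 + 0 ⇒ divisible ✓.
Greedy packing gives 4 candidate class(es). Each should be a full parallel class (size 3, covers all 9 points).
  Class 1 (3 blocks): {0,1,3}; {2,4,8}; {5,6,7}. Points covered: [0, 1, 2, 3, 4, 5, 6, 7, 8].
  Class 2 (3 blocks): {3,7,8}; {1,2,5}; {0,4,6}. Points covered: [0, 1, 2, 3, 4, 5, 6, 7, 8].
  Class 3 (3 blocks): {3,4,5}; {1,6,8}; {0,2,7}. Points covered: [0, 1, 2, 3, 4, 5, 6, 7, 8].
  Class 4 (3 blocks): {2,3,6}; {1,4,7}; {0,5,8}. Points covered: [0, 1, 2, 3, 4, 5, 6, 7, 8].
All classes full (size 3)? YES. All classes cover every point? YES.
Resolvable? YES.

YES


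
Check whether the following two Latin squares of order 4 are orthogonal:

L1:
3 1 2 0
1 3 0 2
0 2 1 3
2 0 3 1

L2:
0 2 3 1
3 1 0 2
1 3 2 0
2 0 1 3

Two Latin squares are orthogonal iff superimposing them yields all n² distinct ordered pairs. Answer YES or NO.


Form the n² = 16 superimposed pairs (L1[i][j], L2[i][j]), row by row (rows and columns indexed from 0):
row 0: (3,0) (1,2) (2,3) (0,1)
row 1: (1,3) (3,1) (0,0) (2,2)
row 2: (0,1) (2,3) (1,2) (3,0)
row 3: (2,2) (0,0) (3,1) (1,3)
Orthogonality requires all 16 pairs distinct.
But the pair (0,1) repeats: cell (0,3) has L1 = 0, L2 = 1, and cell (2,0) has L1 = 0, L2 = 1.
A repeated pair means some other pair never occurs (only 8 distinct pairs out of 16), so the squares are not orthogonal.
Conclusion: NO.

NO


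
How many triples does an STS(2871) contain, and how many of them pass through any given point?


An STS(v) is a 2-(v, 3, 1) BIBD: block size k = 3, λ = 1.
Replication: r(k − 1) = λ(v − 1) ⇒ r·2 = 2871 − 1 = 2870 ⇒ r = 1435.
Block count: bk = vr ⇒ b·3 = 2871·1435 = 4119885 ⇒ b = 1373295.
(Check via b = v(v − 1)/6 = 2871·2870/6 = 8239770/6 = 1373295.)

r = 1435, b = 1373295.


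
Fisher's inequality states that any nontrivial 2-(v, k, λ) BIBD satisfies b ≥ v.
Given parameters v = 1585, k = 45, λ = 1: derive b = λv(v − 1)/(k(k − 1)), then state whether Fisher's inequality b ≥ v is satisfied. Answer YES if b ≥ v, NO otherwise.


r = λ(v − 1)/(k − 1) = 1·1584/44 = 36.
b = vr/k = 1585·36/45 = 1268.
Fisher's inequality: b ≥ v ⇔ 1268 ≥ 1585? NO.

NO


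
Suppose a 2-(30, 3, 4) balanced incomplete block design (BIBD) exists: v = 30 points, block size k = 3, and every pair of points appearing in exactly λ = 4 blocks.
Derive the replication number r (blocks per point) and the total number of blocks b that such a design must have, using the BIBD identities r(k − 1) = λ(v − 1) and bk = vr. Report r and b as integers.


Any 2-(v, k, λ) BIBD satisfies two necessary conditions:
  (i)  Each point sits in r blocks, and counting incidences through any fixed point gives r(k − 1) = λ(v − 1), so r = λ(v − 1)/(k − 1).
  (ii) Total incidences bk = vr, so b = vr/k.
Step 1: r = λ(v − 1)/(k − 1) = 4·(30 − 1)/(3 − 1) = 4·29/2 = 116/2 = 58.
Step 2: b = vr/k = 30·58/3 = 1740/3 = 580.
Check integrality: r = 58 ∈ Z ✓, b = 580 ∈ Z ✓.
(These identities are necessary conditions: they determine r and b for any design with these parameters, but do not by themselves prove that one exists.)

r = 58, b = 580.


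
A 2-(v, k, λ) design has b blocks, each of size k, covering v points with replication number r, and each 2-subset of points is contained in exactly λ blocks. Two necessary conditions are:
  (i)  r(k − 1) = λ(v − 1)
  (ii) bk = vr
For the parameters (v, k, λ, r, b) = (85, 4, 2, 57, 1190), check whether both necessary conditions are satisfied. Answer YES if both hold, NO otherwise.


Condition (i): r(k − 1) = 57·3 = 171; λ(v − 1) = 2·84 = 168. Match? NO.
Condition (ii): bk = 1190·4 = 4760; vr = 85·57 = 4845. Match? NO.
Both conditions hold? NO.

NO


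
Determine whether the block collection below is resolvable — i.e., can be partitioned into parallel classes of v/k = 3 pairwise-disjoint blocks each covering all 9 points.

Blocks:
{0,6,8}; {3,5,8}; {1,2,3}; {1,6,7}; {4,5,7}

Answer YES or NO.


v = 9, block size k = 3, number of blocks = 5.
For resolvability, blocks must partition into parallel classes of size v/k = 3.
Total blocks must therefore be a multiple of 3: 5 = 3·1 + 2 ⇒ not divisible ✗.
Resolvable? NO.

NO


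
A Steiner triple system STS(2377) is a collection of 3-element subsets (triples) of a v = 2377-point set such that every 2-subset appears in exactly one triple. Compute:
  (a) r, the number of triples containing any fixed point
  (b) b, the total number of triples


An STS(v) is a 2-(v, 3, 1) BIBD: block size k = 3, λ = 1.
Replication: r(k − 1) = λ(v − 1) ⇒ r·2 = 2377 − 1 = 2376 ⇒ r = 1188.
Block count: bk = vr ⇒ b·3 = 2377·1188 = 2823876 ⇒ b = 941292.
(Check via b = v(v − 1)/6 = 2377·2376/6 = 5647752/6 = 941292.)

r = 1188, b = 941292.


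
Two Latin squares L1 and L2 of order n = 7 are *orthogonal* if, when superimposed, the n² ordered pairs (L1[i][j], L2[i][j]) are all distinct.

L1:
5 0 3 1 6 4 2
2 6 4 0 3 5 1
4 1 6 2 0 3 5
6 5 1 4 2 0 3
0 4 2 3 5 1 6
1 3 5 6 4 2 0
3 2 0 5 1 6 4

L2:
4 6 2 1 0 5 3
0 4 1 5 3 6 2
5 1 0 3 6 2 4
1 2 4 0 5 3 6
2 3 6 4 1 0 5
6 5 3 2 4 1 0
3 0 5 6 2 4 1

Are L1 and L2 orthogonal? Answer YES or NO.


Form the n² = 49 superimposed pairs (L1[i][j], L2[i][j]), row by row (rows and columns indexed from 0):
row 0: (5,4) (0,6) (3,2) (1,1) (6,0) (4,5) (2,3)
row 1: (2,0) (6,4) (4,1) (0,5) (3,3) (5,6) (1,2)
row 2: (4,5) (1,1) (6,0) (2,3) (0,6) (3,2) (5,4)
row 3: (6,1) (5,2) (1,4) (4,0) (2,5) (0,3) (3,6)
row 4: (0,2) (4,3) (2,6) (3,4) (5,1) (1,0) (6,5)
row 5: (1,6) (3,5) (5,3) (6,2) (4,4) (2,1) (0,0)
row 6: (3,3) (2,0) (0,5) (5,6) (1,2) (6,4) (4,1)
Orthogonality requires all 49 pairs distinct.
But the pair (4,5) repeats: cell (0,5) has L1 = 4, L2 = 5, and cell (2,0) has L1 = 4, L2 = 5.
A repeated pair means some other pair never occurs (only 35 distinct pairs out of 49), so the squares are not orthogonal.
Conclusion: NO.

NO


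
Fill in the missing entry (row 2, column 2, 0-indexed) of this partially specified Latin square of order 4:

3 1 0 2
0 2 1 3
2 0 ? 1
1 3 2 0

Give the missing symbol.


Row 2 contains symbols [0, 1, 2] — missing [3].
Column 2 contains symbols [0, 1, 2] — missing [3].
The missing symbol must appear in both missing sets; intersection = [3].
Therefore the hidden value is 3.

Missing value = 3.


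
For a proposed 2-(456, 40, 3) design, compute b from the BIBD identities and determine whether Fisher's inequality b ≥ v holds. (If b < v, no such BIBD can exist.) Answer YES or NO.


b = λv(v − 1)/(k(k − 1)) = 3·456·455/(40·39) = 622440/1560 = 399.
Compare with v = 456: b < v, so Fisher's inequality fails.

NO


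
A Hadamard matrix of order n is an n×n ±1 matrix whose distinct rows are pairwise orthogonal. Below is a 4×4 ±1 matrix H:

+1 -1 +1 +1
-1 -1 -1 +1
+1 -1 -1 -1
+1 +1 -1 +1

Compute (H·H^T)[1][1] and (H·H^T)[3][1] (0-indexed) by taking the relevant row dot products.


Row 1 of H: [-1, -1, -1, 1].
Row 3 of H: [1, 1, -1, 1].
(H·H^T)[1][1] = Σ_j H[1][j]·H[1][j] = (-1)² + (-1)² + (-1)² + (1)² = 1 + 1 + 1 + 1 = 4.
(H·H^T)[3][1] = Σ_j H[3][j]·H[1][j] = (1)·(-1) + (1)·(-1) + (-1)·(-1) + (1)·(1) = -1 + -1 + 1 + 1 = 0.
So rows 3 and 1 are orthogonal; the diagonal entry equals n = 4.

(1,1) entry = 4; (3,1) entry = 0.


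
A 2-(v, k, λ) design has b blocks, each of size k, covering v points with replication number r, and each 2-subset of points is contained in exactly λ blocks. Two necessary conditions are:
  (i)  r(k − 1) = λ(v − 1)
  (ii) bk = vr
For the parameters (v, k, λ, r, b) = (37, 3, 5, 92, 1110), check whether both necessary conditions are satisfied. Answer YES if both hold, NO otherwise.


Condition (i): r(k − 1) = 92·2 = 184; λ(v − 1) = 5·36 = 180. Match? NO.
Condition (ii): bk = 1110·3 = 3330; vr = 37·92 = 3404. Match? NO.
Both conditions hold? NO.

NO


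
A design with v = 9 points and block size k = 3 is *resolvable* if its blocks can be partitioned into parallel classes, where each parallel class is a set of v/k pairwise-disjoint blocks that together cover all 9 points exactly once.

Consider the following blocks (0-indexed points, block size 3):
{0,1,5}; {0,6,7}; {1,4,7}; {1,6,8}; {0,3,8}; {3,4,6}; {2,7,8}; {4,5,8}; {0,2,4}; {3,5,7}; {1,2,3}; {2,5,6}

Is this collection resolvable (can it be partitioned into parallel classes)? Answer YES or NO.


v = 9, block size k = 3, number of blocks = 12.
For resolvability, blocks must partition into parallel classes of size v/k = 3.
Total blocks must therefore be a multiple of 3: 12 = 3·4 + 0 ⇒ divisible ✓.
Greedy packing gives 4 candidate class(es). Each should be a full parallel class (size 3, covers all 9 points).
  Class 1 (3 blocks): {0,1,5}; {3,4,6}; {2,7,8}. Points covered: [0, 1, 2, 3, 4, 5, 6, 7, 8].
  Class 2 (3 blocks): {0,6,7}; {4,5,8}; {1,2,3}. Points covered: [0, 1, 2, 3, 4, 5, 6, 7, 8].
  Class 3 (3 blocks): {1,4,7}; {0,3,8}; {2,5,6}. Points covered: [0, 1, 2, 3, 4, 5, 6, 7, 8].
  Class 4 (3 blocks): {1,6,8}; {0,2,4}; {3,5,7}. Points covered: [0, 1, 2, 3, 4, 5, 6, 7, 8].
All classes full (size 3)? YES. All classes cover every point? YES.
Resolvable? YES.

YES


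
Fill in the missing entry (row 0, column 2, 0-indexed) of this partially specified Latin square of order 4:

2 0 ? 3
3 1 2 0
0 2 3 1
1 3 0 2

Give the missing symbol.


Row 0 contains symbols [0, 2, 3] — missing [1].
Column 2 contains symbols [0, 2, 3] — missing [1].
The missing symbol must appear in both missing sets; intersection = [1].
Therefore the hidden value is 1.

Missing value = 1.


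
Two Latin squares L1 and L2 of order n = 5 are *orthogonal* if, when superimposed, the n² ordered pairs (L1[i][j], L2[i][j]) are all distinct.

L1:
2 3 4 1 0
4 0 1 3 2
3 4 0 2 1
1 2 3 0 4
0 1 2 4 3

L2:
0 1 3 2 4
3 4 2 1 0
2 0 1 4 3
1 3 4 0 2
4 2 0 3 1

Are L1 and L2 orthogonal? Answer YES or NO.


Form the n² = 25 superimposed pairs (L1[i][j], L2[i][j]), row by row (rows and columns indexed from 0):
row 0: (2,0) (3,1) (4,3) (1,2) (0,4)
row 1: (4,3) (0,4) (1,2) (3,1) (2,0)
row 2: (3,2) (4,0) (0,1) (2,4) (1,3)
row 3: (1,1) (2,3) (3,4) (0,0) (4,2)
row 4: (0,4) (1,2) (2,0) (4,3) (3,1)
Orthogonality requires all 25 pairs distinct.
But the pair (4,3) repeats: cell (0,2) has L1 = 4, L2 = 3, and cell (1,0) has L1 = 4, L2 = 3.
A repeated pair means some other pair never occurs (only 15 distinct pairs out of 25), so the squares are not orthogonal.
Conclusion: NO.

NO


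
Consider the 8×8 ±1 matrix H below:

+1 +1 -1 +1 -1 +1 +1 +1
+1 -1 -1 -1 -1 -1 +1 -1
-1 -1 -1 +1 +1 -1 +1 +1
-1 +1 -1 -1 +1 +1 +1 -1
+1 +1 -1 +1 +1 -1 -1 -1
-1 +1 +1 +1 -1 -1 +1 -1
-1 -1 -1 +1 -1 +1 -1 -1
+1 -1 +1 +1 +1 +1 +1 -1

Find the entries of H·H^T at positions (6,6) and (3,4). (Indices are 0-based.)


Row 3 of H: [-1, 1, -1, -1, 1, 1, 1, -1].
Row 4 of H: [1, 1, -1, 1, 1, -1, -1, -1].
Row 6 of H: [-1, -1, -1, 1, -1, 1, -1, -1].
(H·H^T)[6][6] = Σ_j H[6][j]·H[6][j] = (-1)² + (-1)² + (-1)² + (1)² + (-1)² + (1)² + (-1)² + (-1)² = 1 + 1 + 1 + 1 + 1 + 1 + 1 + 1 = 8.
(H·H^T)[3][4] = Σ_j H[3][j]·H[4][j] = (-1)·(1) + (1)·(1) + (-1)·(-1) + (-1)·(1) + (1)·(1) + (1)·(-1) + (1)·(-1) + (-1)·(-1) = -1 + 1 + 1 + -1 + 1 + -1 + -1 + 1 = 0.
So rows 3 and 4 are orthogonal; the diagonal entry equals n = 8.

(6,6) entry = 8; (3,4) entry = 0.


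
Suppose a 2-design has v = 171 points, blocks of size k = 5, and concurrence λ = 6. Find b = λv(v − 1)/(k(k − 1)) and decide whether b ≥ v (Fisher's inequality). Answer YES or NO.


b = λv(v − 1)/(k(k − 1)) = 6·171·170/(5·4) = 174420/20 = 8721.
Compare with v = 171: b ≥ v, so Fisher's inequality holds.

YES


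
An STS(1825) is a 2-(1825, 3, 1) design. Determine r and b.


An STS(v) is a 2-(v, 3, 1) BIBD: block size k = 3, λ = 1.
Replication: r(k − 1) = λ(v − 1) ⇒ r·2 = 1825 − 1 = 1824 ⇒ r = 912.
Block count: bk = vr ⇒ b·3 = 1825·912 = 1664400 ⇒ b = 554800.

r = 912, b = 554800.


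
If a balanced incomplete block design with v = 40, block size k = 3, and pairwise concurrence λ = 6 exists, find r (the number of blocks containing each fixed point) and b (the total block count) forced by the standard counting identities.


Any 2-(v, k, λ) BIBD satisfies two necessary conditions:
  (i)  Each point sits in r blocks, and counting incidences through any fixed point gives r(k − 1) = λ(v − 1), so r = λ(v − 1)/(k − 1).
  (ii) Total incidences bk = vr, so b = vr/k.
Step 1: r = λ(v − 1)/(k − 1) = 6·(40 − 1)/(3 − 1) = 6·39/2 = 234/2 = 117.
Step 2: b = vr/k = 40·117/3 = 4680/3 = 1560.
Check integrality: r = 117 ∈ Z ✓, b = 1560 ∈ Z ✓.
(These identities are necessary conditions: they determine r and b for any design with these parameters, but do not by themselves prove that one exists.)

r = 117, b = 1560.


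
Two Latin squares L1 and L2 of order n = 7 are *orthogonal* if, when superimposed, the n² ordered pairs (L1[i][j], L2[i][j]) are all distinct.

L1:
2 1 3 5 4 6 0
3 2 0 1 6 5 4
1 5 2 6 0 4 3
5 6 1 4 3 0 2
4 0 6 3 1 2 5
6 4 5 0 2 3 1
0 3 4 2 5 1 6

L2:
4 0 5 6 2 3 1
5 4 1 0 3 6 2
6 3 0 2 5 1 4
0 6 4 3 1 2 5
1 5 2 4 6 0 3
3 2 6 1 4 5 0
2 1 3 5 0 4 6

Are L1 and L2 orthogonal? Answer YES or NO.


Form the n² = 49 superimposed pairs (L1[i][j], L2[i][j]), row by row (rows and columns indexed from 0):
row 0: (2,4) (1,0) (3,5) (5,6) (4,2) (6,3) (0,1)
row 1: (3,5) (2,4) (0,1) (1,0) (6,3) (5,6) (4,2)
row 2: (1,6) (5,3) (2,0) (6,2) (0,5) (4,1) (3,4)
row 3: (5,0) (6,6) (1,4) (4,3) (3,1) (0,2) (2,5)
row 4: (4,1) (0,5) (6,2) (3,4) (1,6) (2,0) (5,3)
row 5: (6,3) (4,2) (5,6) (0,1) (2,4) (3,5) (1,0)
row 6: (0,2) (3,1) (4,3) (2,5) (5,0) (1,4) (6,6)
Orthogonality requires all 49 pairs distinct.
But the pair (3,5) repeats: cell (0,2) has L1 = 3, L2 = 5, and cell (1,0) has L1 = 3, L2 = 5.
A repeated pair means some other pair never occurs (only 21 distinct pairs out of 49), so the squares are not orthogonal.
Conclusion: NO.

NO


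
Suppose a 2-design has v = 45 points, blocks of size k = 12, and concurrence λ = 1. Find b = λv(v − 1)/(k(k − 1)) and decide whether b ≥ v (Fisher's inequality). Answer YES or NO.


b = λv(v − 1)/(k(k − 1)) = 1·45·44/(12·11) = 1980/132 = 15.
Compare with v = 45: b < v, so Fisher's inequality fails.

NO


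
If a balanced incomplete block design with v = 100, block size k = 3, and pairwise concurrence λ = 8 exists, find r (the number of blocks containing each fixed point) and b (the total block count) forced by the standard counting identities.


Any 2-(v, k, λ) BIBD satisfies two necessary conditions:
  (i)  Each point sits in r blocks, and counting incidences through any fixed point gives r(k − 1) = λ(v − 1), so r = λ(v − 1)/(k − 1).
  (ii) Total incidences bk = vr, so b = vr/k.
Step 1: r = λ(v − 1)/(k − 1) = 8·(100 − 1)/(3 − 1) = 8·99/2 = 792/2 = 396.
Step 2: b = vr/k = 100·396/3 = 39600/3 = 13200.
Check integrality: r = 396 ∈ Z ✓, b = 13200 ∈ Z ✓.
(These identities are necessary conditions: they determine r and b for any design with these parameters, but do not by themselves prove that one exists.)

r = 396, b = 13200.
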